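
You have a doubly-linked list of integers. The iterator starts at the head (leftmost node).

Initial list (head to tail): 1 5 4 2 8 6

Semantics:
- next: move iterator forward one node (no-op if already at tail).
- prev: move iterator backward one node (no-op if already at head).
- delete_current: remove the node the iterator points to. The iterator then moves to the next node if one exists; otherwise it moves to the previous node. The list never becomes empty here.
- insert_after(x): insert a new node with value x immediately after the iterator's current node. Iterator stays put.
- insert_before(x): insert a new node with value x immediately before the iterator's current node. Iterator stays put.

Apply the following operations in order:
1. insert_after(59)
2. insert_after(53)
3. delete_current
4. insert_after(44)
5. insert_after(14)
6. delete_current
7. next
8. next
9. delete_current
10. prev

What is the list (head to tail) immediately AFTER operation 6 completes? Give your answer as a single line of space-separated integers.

After 1 (insert_after(59)): list=[1, 59, 5, 4, 2, 8, 6] cursor@1
After 2 (insert_after(53)): list=[1, 53, 59, 5, 4, 2, 8, 6] cursor@1
After 3 (delete_current): list=[53, 59, 5, 4, 2, 8, 6] cursor@53
After 4 (insert_after(44)): list=[53, 44, 59, 5, 4, 2, 8, 6] cursor@53
After 5 (insert_after(14)): list=[53, 14, 44, 59, 5, 4, 2, 8, 6] cursor@53
After 6 (delete_current): list=[14, 44, 59, 5, 4, 2, 8, 6] cursor@14

Answer: 14 44 59 5 4 2 8 6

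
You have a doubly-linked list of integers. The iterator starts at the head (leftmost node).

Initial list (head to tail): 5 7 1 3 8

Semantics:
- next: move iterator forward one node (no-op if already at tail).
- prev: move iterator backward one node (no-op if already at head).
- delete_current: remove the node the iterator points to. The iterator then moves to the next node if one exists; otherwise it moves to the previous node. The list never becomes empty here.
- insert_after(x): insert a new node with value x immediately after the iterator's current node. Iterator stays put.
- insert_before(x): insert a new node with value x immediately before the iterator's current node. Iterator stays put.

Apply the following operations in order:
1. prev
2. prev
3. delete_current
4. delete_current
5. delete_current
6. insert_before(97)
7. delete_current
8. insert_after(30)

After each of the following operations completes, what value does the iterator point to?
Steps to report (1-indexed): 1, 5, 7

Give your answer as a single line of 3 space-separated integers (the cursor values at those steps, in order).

After 1 (prev): list=[5, 7, 1, 3, 8] cursor@5
After 2 (prev): list=[5, 7, 1, 3, 8] cursor@5
After 3 (delete_current): list=[7, 1, 3, 8] cursor@7
After 4 (delete_current): list=[1, 3, 8] cursor@1
After 5 (delete_current): list=[3, 8] cursor@3
After 6 (insert_before(97)): list=[97, 3, 8] cursor@3
After 7 (delete_current): list=[97, 8] cursor@8
After 8 (insert_after(30)): list=[97, 8, 30] cursor@8

Answer: 5 3 8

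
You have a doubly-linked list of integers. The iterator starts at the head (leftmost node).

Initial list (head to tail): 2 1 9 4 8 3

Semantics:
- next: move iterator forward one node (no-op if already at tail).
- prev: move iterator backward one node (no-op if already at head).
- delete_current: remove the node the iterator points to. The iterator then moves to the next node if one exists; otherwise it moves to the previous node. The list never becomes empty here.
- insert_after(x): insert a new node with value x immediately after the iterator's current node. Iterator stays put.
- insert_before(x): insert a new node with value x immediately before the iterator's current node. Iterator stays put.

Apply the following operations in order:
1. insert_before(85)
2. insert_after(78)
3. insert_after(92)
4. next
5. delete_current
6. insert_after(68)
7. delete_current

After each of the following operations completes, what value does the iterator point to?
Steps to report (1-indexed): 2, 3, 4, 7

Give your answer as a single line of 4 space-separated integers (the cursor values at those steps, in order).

Answer: 2 2 92 68

Derivation:
After 1 (insert_before(85)): list=[85, 2, 1, 9, 4, 8, 3] cursor@2
After 2 (insert_after(78)): list=[85, 2, 78, 1, 9, 4, 8, 3] cursor@2
After 3 (insert_after(92)): list=[85, 2, 92, 78, 1, 9, 4, 8, 3] cursor@2
After 4 (next): list=[85, 2, 92, 78, 1, 9, 4, 8, 3] cursor@92
After 5 (delete_current): list=[85, 2, 78, 1, 9, 4, 8, 3] cursor@78
After 6 (insert_after(68)): list=[85, 2, 78, 68, 1, 9, 4, 8, 3] cursor@78
After 7 (delete_current): list=[85, 2, 68, 1, 9, 4, 8, 3] cursor@68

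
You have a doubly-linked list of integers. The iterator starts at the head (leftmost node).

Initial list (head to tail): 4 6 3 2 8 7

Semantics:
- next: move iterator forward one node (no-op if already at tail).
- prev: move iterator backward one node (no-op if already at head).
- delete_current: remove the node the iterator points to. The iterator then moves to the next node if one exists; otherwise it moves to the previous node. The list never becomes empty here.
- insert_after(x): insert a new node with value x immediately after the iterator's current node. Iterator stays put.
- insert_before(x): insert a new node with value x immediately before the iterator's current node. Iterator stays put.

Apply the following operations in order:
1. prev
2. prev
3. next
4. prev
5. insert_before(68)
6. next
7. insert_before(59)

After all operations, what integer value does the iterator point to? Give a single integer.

After 1 (prev): list=[4, 6, 3, 2, 8, 7] cursor@4
After 2 (prev): list=[4, 6, 3, 2, 8, 7] cursor@4
After 3 (next): list=[4, 6, 3, 2, 8, 7] cursor@6
After 4 (prev): list=[4, 6, 3, 2, 8, 7] cursor@4
After 5 (insert_before(68)): list=[68, 4, 6, 3, 2, 8, 7] cursor@4
After 6 (next): list=[68, 4, 6, 3, 2, 8, 7] cursor@6
After 7 (insert_before(59)): list=[68, 4, 59, 6, 3, 2, 8, 7] cursor@6

Answer: 6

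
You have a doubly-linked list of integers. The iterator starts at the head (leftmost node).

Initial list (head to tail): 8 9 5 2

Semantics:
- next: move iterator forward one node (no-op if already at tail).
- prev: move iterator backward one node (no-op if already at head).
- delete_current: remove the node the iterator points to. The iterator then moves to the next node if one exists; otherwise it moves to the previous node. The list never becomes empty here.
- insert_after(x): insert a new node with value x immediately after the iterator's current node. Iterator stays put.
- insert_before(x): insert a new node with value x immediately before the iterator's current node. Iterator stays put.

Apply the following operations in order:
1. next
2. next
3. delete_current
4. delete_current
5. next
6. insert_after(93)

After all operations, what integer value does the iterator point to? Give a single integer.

Answer: 9

Derivation:
After 1 (next): list=[8, 9, 5, 2] cursor@9
After 2 (next): list=[8, 9, 5, 2] cursor@5
After 3 (delete_current): list=[8, 9, 2] cursor@2
After 4 (delete_current): list=[8, 9] cursor@9
After 5 (next): list=[8, 9] cursor@9
After 6 (insert_after(93)): list=[8, 9, 93] cursor@9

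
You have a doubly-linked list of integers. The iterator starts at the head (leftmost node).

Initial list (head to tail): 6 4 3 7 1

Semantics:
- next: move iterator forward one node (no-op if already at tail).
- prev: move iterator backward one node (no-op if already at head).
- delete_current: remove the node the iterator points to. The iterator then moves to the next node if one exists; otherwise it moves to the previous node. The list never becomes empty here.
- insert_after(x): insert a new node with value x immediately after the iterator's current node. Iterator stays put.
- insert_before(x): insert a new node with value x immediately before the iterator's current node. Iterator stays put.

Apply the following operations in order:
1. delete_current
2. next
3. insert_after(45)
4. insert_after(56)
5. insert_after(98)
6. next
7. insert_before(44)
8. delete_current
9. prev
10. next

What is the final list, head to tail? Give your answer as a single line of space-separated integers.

After 1 (delete_current): list=[4, 3, 7, 1] cursor@4
After 2 (next): list=[4, 3, 7, 1] cursor@3
After 3 (insert_after(45)): list=[4, 3, 45, 7, 1] cursor@3
After 4 (insert_after(56)): list=[4, 3, 56, 45, 7, 1] cursor@3
After 5 (insert_after(98)): list=[4, 3, 98, 56, 45, 7, 1] cursor@3
After 6 (next): list=[4, 3, 98, 56, 45, 7, 1] cursor@98
After 7 (insert_before(44)): list=[4, 3, 44, 98, 56, 45, 7, 1] cursor@98
After 8 (delete_current): list=[4, 3, 44, 56, 45, 7, 1] cursor@56
After 9 (prev): list=[4, 3, 44, 56, 45, 7, 1] cursor@44
After 10 (next): list=[4, 3, 44, 56, 45, 7, 1] cursor@56

Answer: 4 3 44 56 45 7 1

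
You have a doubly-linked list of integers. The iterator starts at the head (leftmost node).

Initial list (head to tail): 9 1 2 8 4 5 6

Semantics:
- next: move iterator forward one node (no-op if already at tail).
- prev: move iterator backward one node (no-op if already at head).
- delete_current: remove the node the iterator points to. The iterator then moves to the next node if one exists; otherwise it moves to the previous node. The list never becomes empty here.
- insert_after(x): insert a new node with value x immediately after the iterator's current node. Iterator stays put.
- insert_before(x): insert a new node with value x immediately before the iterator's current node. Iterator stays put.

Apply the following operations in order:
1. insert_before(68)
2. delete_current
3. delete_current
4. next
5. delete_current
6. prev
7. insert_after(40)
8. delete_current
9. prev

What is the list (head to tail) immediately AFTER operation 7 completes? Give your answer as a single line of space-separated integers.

Answer: 68 2 40 4 5 6

Derivation:
After 1 (insert_before(68)): list=[68, 9, 1, 2, 8, 4, 5, 6] cursor@9
After 2 (delete_current): list=[68, 1, 2, 8, 4, 5, 6] cursor@1
After 3 (delete_current): list=[68, 2, 8, 4, 5, 6] cursor@2
After 4 (next): list=[68, 2, 8, 4, 5, 6] cursor@8
After 5 (delete_current): list=[68, 2, 4, 5, 6] cursor@4
After 6 (prev): list=[68, 2, 4, 5, 6] cursor@2
After 7 (insert_after(40)): list=[68, 2, 40, 4, 5, 6] cursor@2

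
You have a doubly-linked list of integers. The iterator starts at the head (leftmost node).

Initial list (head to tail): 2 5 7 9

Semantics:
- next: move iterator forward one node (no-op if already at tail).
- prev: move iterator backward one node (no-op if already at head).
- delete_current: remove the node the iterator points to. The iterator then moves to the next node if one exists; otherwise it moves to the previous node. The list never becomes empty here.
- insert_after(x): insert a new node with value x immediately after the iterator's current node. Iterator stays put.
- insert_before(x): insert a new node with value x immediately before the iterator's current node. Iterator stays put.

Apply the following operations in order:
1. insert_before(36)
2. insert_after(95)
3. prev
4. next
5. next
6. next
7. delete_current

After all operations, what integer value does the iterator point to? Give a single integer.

Answer: 7

Derivation:
After 1 (insert_before(36)): list=[36, 2, 5, 7, 9] cursor@2
After 2 (insert_after(95)): list=[36, 2, 95, 5, 7, 9] cursor@2
After 3 (prev): list=[36, 2, 95, 5, 7, 9] cursor@36
After 4 (next): list=[36, 2, 95, 5, 7, 9] cursor@2
After 5 (next): list=[36, 2, 95, 5, 7, 9] cursor@95
After 6 (next): list=[36, 2, 95, 5, 7, 9] cursor@5
After 7 (delete_current): list=[36, 2, 95, 7, 9] cursor@7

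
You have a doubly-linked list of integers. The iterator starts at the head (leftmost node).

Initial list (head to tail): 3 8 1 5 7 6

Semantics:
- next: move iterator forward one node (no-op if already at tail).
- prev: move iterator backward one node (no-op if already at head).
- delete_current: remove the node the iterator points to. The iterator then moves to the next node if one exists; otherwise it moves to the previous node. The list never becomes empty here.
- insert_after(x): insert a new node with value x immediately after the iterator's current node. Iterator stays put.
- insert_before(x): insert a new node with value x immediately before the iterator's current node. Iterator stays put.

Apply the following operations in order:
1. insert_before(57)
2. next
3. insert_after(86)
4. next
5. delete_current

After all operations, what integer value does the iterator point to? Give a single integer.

After 1 (insert_before(57)): list=[57, 3, 8, 1, 5, 7, 6] cursor@3
After 2 (next): list=[57, 3, 8, 1, 5, 7, 6] cursor@8
After 3 (insert_after(86)): list=[57, 3, 8, 86, 1, 5, 7, 6] cursor@8
After 4 (next): list=[57, 3, 8, 86, 1, 5, 7, 6] cursor@86
After 5 (delete_current): list=[57, 3, 8, 1, 5, 7, 6] cursor@1

Answer: 1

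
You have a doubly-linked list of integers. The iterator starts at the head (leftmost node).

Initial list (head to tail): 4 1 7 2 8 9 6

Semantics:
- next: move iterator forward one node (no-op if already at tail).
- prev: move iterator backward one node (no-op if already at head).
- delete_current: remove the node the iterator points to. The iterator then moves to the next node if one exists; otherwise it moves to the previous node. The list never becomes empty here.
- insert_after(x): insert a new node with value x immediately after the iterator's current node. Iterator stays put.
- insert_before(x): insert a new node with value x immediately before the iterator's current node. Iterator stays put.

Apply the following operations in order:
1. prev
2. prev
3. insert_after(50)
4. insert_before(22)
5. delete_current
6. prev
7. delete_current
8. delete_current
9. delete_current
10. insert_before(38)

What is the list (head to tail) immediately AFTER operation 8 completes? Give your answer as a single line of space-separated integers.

After 1 (prev): list=[4, 1, 7, 2, 8, 9, 6] cursor@4
After 2 (prev): list=[4, 1, 7, 2, 8, 9, 6] cursor@4
After 3 (insert_after(50)): list=[4, 50, 1, 7, 2, 8, 9, 6] cursor@4
After 4 (insert_before(22)): list=[22, 4, 50, 1, 7, 2, 8, 9, 6] cursor@4
After 5 (delete_current): list=[22, 50, 1, 7, 2, 8, 9, 6] cursor@50
After 6 (prev): list=[22, 50, 1, 7, 2, 8, 9, 6] cursor@22
After 7 (delete_current): list=[50, 1, 7, 2, 8, 9, 6] cursor@50
After 8 (delete_current): list=[1, 7, 2, 8, 9, 6] cursor@1

Answer: 1 7 2 8 9 6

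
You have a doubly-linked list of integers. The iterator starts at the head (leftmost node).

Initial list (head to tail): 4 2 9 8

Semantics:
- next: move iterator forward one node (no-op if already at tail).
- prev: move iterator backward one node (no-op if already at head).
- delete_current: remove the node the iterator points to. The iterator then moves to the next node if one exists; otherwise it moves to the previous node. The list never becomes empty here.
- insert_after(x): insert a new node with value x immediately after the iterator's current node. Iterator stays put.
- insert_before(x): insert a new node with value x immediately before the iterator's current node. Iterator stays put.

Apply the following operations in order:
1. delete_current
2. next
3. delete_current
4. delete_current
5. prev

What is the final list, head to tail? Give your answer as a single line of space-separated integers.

After 1 (delete_current): list=[2, 9, 8] cursor@2
After 2 (next): list=[2, 9, 8] cursor@9
After 3 (delete_current): list=[2, 8] cursor@8
After 4 (delete_current): list=[2] cursor@2
After 5 (prev): list=[2] cursor@2

Answer: 2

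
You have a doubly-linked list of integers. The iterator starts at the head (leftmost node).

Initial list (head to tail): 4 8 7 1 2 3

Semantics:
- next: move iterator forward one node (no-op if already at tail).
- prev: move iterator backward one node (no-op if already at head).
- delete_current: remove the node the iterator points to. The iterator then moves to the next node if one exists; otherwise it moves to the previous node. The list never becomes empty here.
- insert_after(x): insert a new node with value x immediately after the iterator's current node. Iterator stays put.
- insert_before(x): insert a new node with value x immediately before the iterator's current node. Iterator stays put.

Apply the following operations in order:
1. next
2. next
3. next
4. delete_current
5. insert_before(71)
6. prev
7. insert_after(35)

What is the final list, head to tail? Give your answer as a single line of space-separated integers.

Answer: 4 8 7 71 35 2 3

Derivation:
After 1 (next): list=[4, 8, 7, 1, 2, 3] cursor@8
After 2 (next): list=[4, 8, 7, 1, 2, 3] cursor@7
After 3 (next): list=[4, 8, 7, 1, 2, 3] cursor@1
After 4 (delete_current): list=[4, 8, 7, 2, 3] cursor@2
After 5 (insert_before(71)): list=[4, 8, 7, 71, 2, 3] cursor@2
After 6 (prev): list=[4, 8, 7, 71, 2, 3] cursor@71
After 7 (insert_after(35)): list=[4, 8, 7, 71, 35, 2, 3] cursor@71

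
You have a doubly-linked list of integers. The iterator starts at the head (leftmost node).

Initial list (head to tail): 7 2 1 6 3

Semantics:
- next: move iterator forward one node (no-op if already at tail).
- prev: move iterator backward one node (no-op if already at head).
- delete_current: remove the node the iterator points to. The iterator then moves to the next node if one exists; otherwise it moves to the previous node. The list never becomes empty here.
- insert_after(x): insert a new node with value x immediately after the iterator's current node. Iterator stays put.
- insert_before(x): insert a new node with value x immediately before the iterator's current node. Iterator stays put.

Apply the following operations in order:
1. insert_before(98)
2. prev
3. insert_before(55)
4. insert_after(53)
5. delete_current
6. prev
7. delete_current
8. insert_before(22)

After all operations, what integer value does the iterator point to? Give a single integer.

Answer: 53

Derivation:
After 1 (insert_before(98)): list=[98, 7, 2, 1, 6, 3] cursor@7
After 2 (prev): list=[98, 7, 2, 1, 6, 3] cursor@98
After 3 (insert_before(55)): list=[55, 98, 7, 2, 1, 6, 3] cursor@98
After 4 (insert_after(53)): list=[55, 98, 53, 7, 2, 1, 6, 3] cursor@98
After 5 (delete_current): list=[55, 53, 7, 2, 1, 6, 3] cursor@53
After 6 (prev): list=[55, 53, 7, 2, 1, 6, 3] cursor@55
After 7 (delete_current): list=[53, 7, 2, 1, 6, 3] cursor@53
After 8 (insert_before(22)): list=[22, 53, 7, 2, 1, 6, 3] cursor@53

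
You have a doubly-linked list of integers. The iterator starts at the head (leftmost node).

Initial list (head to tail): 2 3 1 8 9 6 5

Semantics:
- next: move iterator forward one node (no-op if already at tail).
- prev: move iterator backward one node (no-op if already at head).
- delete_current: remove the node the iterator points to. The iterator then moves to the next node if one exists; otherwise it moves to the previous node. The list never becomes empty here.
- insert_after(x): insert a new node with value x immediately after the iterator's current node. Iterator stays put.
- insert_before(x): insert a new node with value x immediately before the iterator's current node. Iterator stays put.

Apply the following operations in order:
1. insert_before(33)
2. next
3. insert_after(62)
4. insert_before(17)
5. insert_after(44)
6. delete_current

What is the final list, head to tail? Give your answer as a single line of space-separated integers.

Answer: 33 2 17 44 62 1 8 9 6 5

Derivation:
After 1 (insert_before(33)): list=[33, 2, 3, 1, 8, 9, 6, 5] cursor@2
After 2 (next): list=[33, 2, 3, 1, 8, 9, 6, 5] cursor@3
After 3 (insert_after(62)): list=[33, 2, 3, 62, 1, 8, 9, 6, 5] cursor@3
After 4 (insert_before(17)): list=[33, 2, 17, 3, 62, 1, 8, 9, 6, 5] cursor@3
After 5 (insert_after(44)): list=[33, 2, 17, 3, 44, 62, 1, 8, 9, 6, 5] cursor@3
After 6 (delete_current): list=[33, 2, 17, 44, 62, 1, 8, 9, 6, 5] cursor@44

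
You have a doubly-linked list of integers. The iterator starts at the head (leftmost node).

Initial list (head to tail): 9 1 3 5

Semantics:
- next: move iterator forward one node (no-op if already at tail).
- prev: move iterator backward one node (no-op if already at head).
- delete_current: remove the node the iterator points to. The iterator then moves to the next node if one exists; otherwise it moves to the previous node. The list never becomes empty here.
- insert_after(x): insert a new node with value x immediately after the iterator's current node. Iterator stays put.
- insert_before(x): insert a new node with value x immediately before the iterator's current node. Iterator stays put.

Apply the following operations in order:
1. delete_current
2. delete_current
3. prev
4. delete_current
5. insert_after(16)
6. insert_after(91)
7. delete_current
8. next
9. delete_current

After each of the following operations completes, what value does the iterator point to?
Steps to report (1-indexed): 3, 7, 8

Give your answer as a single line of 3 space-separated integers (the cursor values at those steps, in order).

Answer: 3 91 16

Derivation:
After 1 (delete_current): list=[1, 3, 5] cursor@1
After 2 (delete_current): list=[3, 5] cursor@3
After 3 (prev): list=[3, 5] cursor@3
After 4 (delete_current): list=[5] cursor@5
After 5 (insert_after(16)): list=[5, 16] cursor@5
After 6 (insert_after(91)): list=[5, 91, 16] cursor@5
After 7 (delete_current): list=[91, 16] cursor@91
After 8 (next): list=[91, 16] cursor@16
After 9 (delete_current): list=[91] cursor@91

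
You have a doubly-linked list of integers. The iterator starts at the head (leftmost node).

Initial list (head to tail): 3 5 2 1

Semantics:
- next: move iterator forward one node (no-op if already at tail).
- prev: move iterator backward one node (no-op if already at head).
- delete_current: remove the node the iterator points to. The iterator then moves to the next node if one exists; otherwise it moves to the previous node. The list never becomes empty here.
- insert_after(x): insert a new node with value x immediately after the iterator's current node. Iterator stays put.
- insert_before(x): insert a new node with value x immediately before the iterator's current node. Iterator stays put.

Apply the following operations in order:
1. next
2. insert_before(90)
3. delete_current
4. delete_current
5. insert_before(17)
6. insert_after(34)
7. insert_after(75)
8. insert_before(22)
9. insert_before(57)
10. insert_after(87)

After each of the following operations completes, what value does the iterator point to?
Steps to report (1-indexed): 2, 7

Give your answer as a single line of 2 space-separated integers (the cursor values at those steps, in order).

After 1 (next): list=[3, 5, 2, 1] cursor@5
After 2 (insert_before(90)): list=[3, 90, 5, 2, 1] cursor@5
After 3 (delete_current): list=[3, 90, 2, 1] cursor@2
After 4 (delete_current): list=[3, 90, 1] cursor@1
After 5 (insert_before(17)): list=[3, 90, 17, 1] cursor@1
After 6 (insert_after(34)): list=[3, 90, 17, 1, 34] cursor@1
After 7 (insert_after(75)): list=[3, 90, 17, 1, 75, 34] cursor@1
After 8 (insert_before(22)): list=[3, 90, 17, 22, 1, 75, 34] cursor@1
After 9 (insert_before(57)): list=[3, 90, 17, 22, 57, 1, 75, 34] cursor@1
After 10 (insert_after(87)): list=[3, 90, 17, 22, 57, 1, 87, 75, 34] cursor@1

Answer: 5 1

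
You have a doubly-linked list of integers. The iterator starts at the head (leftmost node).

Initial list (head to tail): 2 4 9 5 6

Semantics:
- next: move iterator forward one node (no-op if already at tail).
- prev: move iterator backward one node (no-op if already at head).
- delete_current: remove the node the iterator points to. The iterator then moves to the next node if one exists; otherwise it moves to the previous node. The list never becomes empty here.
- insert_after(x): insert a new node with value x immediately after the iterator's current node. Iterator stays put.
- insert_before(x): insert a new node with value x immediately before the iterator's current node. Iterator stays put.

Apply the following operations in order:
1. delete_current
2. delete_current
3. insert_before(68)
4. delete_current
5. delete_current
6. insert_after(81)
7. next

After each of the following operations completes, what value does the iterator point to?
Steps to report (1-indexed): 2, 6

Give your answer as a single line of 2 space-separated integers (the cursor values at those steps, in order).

Answer: 9 6

Derivation:
After 1 (delete_current): list=[4, 9, 5, 6] cursor@4
After 2 (delete_current): list=[9, 5, 6] cursor@9
After 3 (insert_before(68)): list=[68, 9, 5, 6] cursor@9
After 4 (delete_current): list=[68, 5, 6] cursor@5
After 5 (delete_current): list=[68, 6] cursor@6
After 6 (insert_after(81)): list=[68, 6, 81] cursor@6
After 7 (next): list=[68, 6, 81] cursor@81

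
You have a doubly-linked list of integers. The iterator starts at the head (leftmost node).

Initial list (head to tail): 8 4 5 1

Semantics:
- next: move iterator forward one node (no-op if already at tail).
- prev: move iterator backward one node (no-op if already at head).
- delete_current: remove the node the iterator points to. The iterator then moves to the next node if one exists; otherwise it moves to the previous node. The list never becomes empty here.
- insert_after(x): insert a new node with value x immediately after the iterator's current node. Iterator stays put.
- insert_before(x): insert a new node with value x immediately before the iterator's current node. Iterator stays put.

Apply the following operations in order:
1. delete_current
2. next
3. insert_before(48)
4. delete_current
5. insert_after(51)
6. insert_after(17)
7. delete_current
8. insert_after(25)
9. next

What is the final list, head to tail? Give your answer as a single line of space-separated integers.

Answer: 4 48 17 25 51

Derivation:
After 1 (delete_current): list=[4, 5, 1] cursor@4
After 2 (next): list=[4, 5, 1] cursor@5
After 3 (insert_before(48)): list=[4, 48, 5, 1] cursor@5
After 4 (delete_current): list=[4, 48, 1] cursor@1
After 5 (insert_after(51)): list=[4, 48, 1, 51] cursor@1
After 6 (insert_after(17)): list=[4, 48, 1, 17, 51] cursor@1
After 7 (delete_current): list=[4, 48, 17, 51] cursor@17
After 8 (insert_after(25)): list=[4, 48, 17, 25, 51] cursor@17
After 9 (next): list=[4, 48, 17, 25, 51] cursor@25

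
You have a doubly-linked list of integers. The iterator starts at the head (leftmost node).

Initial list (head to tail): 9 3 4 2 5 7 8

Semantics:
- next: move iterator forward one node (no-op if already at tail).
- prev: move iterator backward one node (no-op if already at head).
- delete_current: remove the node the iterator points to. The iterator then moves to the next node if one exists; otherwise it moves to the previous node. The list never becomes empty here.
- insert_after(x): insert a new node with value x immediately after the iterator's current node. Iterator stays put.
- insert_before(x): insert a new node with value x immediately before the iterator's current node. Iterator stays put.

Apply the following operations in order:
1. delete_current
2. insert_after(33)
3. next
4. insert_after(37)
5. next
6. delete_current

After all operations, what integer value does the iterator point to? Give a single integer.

After 1 (delete_current): list=[3, 4, 2, 5, 7, 8] cursor@3
After 2 (insert_after(33)): list=[3, 33, 4, 2, 5, 7, 8] cursor@3
After 3 (next): list=[3, 33, 4, 2, 5, 7, 8] cursor@33
After 4 (insert_after(37)): list=[3, 33, 37, 4, 2, 5, 7, 8] cursor@33
After 5 (next): list=[3, 33, 37, 4, 2, 5, 7, 8] cursor@37
After 6 (delete_current): list=[3, 33, 4, 2, 5, 7, 8] cursor@4

Answer: 4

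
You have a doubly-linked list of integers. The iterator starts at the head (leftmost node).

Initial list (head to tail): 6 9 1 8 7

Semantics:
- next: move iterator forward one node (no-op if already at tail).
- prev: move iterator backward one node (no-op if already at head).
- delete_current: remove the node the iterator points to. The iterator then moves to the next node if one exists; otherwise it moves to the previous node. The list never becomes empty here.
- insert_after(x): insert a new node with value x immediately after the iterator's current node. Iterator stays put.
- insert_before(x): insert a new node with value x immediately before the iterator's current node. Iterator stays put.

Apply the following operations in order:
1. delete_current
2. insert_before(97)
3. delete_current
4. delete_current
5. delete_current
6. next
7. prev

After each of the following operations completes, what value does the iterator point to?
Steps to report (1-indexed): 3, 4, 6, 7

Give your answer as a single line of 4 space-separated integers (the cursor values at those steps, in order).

After 1 (delete_current): list=[9, 1, 8, 7] cursor@9
After 2 (insert_before(97)): list=[97, 9, 1, 8, 7] cursor@9
After 3 (delete_current): list=[97, 1, 8, 7] cursor@1
After 4 (delete_current): list=[97, 8, 7] cursor@8
After 5 (delete_current): list=[97, 7] cursor@7
After 6 (next): list=[97, 7] cursor@7
After 7 (prev): list=[97, 7] cursor@97

Answer: 1 8 7 97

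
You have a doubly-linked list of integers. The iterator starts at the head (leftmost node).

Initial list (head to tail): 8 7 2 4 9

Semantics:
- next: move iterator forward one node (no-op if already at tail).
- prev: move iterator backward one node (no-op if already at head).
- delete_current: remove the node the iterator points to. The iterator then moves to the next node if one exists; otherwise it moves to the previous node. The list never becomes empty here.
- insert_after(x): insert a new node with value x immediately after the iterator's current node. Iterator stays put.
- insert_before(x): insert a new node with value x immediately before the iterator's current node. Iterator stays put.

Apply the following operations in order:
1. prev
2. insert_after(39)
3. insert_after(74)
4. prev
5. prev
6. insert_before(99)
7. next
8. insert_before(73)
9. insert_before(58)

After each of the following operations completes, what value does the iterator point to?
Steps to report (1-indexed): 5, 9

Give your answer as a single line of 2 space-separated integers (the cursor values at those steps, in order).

Answer: 8 74

Derivation:
After 1 (prev): list=[8, 7, 2, 4, 9] cursor@8
After 2 (insert_after(39)): list=[8, 39, 7, 2, 4, 9] cursor@8
After 3 (insert_after(74)): list=[8, 74, 39, 7, 2, 4, 9] cursor@8
After 4 (prev): list=[8, 74, 39, 7, 2, 4, 9] cursor@8
After 5 (prev): list=[8, 74, 39, 7, 2, 4, 9] cursor@8
After 6 (insert_before(99)): list=[99, 8, 74, 39, 7, 2, 4, 9] cursor@8
After 7 (next): list=[99, 8, 74, 39, 7, 2, 4, 9] cursor@74
After 8 (insert_before(73)): list=[99, 8, 73, 74, 39, 7, 2, 4, 9] cursor@74
After 9 (insert_before(58)): list=[99, 8, 73, 58, 74, 39, 7, 2, 4, 9] cursor@74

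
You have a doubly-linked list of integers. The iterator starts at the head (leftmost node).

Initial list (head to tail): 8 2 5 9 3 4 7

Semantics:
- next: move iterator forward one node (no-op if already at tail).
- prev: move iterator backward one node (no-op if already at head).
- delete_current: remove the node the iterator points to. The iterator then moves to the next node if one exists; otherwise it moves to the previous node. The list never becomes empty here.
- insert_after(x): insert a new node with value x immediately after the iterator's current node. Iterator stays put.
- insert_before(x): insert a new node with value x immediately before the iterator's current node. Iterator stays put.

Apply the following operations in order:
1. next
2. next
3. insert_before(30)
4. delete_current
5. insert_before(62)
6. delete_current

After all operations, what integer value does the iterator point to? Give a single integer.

After 1 (next): list=[8, 2, 5, 9, 3, 4, 7] cursor@2
After 2 (next): list=[8, 2, 5, 9, 3, 4, 7] cursor@5
After 3 (insert_before(30)): list=[8, 2, 30, 5, 9, 3, 4, 7] cursor@5
After 4 (delete_current): list=[8, 2, 30, 9, 3, 4, 7] cursor@9
After 5 (insert_before(62)): list=[8, 2, 30, 62, 9, 3, 4, 7] cursor@9
After 6 (delete_current): list=[8, 2, 30, 62, 3, 4, 7] cursor@3

Answer: 3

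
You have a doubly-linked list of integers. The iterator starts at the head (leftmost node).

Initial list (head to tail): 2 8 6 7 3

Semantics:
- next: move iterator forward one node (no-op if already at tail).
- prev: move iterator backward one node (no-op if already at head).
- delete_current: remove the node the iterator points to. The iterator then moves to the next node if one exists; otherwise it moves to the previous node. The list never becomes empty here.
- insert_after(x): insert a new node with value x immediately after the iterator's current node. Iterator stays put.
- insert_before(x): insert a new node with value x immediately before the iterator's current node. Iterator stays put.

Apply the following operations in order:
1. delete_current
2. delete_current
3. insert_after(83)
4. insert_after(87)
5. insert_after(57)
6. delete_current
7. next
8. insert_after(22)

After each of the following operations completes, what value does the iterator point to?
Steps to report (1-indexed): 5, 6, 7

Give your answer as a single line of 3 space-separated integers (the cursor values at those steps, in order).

After 1 (delete_current): list=[8, 6, 7, 3] cursor@8
After 2 (delete_current): list=[6, 7, 3] cursor@6
After 3 (insert_after(83)): list=[6, 83, 7, 3] cursor@6
After 4 (insert_after(87)): list=[6, 87, 83, 7, 3] cursor@6
After 5 (insert_after(57)): list=[6, 57, 87, 83, 7, 3] cursor@6
After 6 (delete_current): list=[57, 87, 83, 7, 3] cursor@57
After 7 (next): list=[57, 87, 83, 7, 3] cursor@87
After 8 (insert_after(22)): list=[57, 87, 22, 83, 7, 3] cursor@87

Answer: 6 57 87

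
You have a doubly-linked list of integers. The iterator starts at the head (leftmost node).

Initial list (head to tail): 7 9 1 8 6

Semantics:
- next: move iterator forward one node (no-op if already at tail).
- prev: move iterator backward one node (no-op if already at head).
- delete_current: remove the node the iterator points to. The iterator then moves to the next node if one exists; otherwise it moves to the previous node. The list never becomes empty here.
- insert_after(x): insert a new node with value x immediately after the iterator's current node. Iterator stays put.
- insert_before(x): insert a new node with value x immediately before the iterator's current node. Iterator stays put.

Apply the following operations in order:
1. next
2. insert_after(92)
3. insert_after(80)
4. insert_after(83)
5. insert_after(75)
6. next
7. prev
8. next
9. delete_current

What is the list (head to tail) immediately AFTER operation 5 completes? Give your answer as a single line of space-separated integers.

Answer: 7 9 75 83 80 92 1 8 6

Derivation:
After 1 (next): list=[7, 9, 1, 8, 6] cursor@9
After 2 (insert_after(92)): list=[7, 9, 92, 1, 8, 6] cursor@9
After 3 (insert_after(80)): list=[7, 9, 80, 92, 1, 8, 6] cursor@9
After 4 (insert_after(83)): list=[7, 9, 83, 80, 92, 1, 8, 6] cursor@9
After 5 (insert_after(75)): list=[7, 9, 75, 83, 80, 92, 1, 8, 6] cursor@9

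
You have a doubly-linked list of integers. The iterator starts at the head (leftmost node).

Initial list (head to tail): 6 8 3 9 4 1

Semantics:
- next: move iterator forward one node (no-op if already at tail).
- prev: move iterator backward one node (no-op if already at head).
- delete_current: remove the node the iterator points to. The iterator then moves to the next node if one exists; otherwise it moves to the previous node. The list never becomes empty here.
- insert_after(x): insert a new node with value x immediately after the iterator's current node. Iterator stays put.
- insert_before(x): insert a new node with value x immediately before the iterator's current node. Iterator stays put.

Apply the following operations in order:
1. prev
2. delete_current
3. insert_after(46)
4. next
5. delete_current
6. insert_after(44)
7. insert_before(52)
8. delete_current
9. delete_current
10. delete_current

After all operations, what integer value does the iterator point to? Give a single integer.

After 1 (prev): list=[6, 8, 3, 9, 4, 1] cursor@6
After 2 (delete_current): list=[8, 3, 9, 4, 1] cursor@8
After 3 (insert_after(46)): list=[8, 46, 3, 9, 4, 1] cursor@8
After 4 (next): list=[8, 46, 3, 9, 4, 1] cursor@46
After 5 (delete_current): list=[8, 3, 9, 4, 1] cursor@3
After 6 (insert_after(44)): list=[8, 3, 44, 9, 4, 1] cursor@3
After 7 (insert_before(52)): list=[8, 52, 3, 44, 9, 4, 1] cursor@3
After 8 (delete_current): list=[8, 52, 44, 9, 4, 1] cursor@44
After 9 (delete_current): list=[8, 52, 9, 4, 1] cursor@9
After 10 (delete_current): list=[8, 52, 4, 1] cursor@4

Answer: 4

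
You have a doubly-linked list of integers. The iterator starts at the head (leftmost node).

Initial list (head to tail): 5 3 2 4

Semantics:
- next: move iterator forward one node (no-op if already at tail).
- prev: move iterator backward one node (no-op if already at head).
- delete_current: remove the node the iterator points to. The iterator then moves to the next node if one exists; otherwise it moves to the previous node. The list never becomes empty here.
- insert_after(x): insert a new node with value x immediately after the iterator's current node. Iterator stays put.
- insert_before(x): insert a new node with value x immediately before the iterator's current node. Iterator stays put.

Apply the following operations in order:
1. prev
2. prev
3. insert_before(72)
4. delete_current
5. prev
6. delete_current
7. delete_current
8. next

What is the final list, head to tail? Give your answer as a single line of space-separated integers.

After 1 (prev): list=[5, 3, 2, 4] cursor@5
After 2 (prev): list=[5, 3, 2, 4] cursor@5
After 3 (insert_before(72)): list=[72, 5, 3, 2, 4] cursor@5
After 4 (delete_current): list=[72, 3, 2, 4] cursor@3
After 5 (prev): list=[72, 3, 2, 4] cursor@72
After 6 (delete_current): list=[3, 2, 4] cursor@3
After 7 (delete_current): list=[2, 4] cursor@2
After 8 (next): list=[2, 4] cursor@4

Answer: 2 4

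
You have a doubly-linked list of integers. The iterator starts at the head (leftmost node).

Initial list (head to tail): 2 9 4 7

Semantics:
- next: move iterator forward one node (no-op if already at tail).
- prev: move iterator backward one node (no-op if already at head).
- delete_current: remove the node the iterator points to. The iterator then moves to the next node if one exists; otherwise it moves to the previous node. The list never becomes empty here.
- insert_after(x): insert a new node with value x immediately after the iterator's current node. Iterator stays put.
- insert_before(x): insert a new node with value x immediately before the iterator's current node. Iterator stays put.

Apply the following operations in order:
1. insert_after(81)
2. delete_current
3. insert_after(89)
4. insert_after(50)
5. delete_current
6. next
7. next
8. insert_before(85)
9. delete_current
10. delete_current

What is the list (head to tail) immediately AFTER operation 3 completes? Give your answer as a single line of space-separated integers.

After 1 (insert_after(81)): list=[2, 81, 9, 4, 7] cursor@2
After 2 (delete_current): list=[81, 9, 4, 7] cursor@81
After 3 (insert_after(89)): list=[81, 89, 9, 4, 7] cursor@81

Answer: 81 89 9 4 7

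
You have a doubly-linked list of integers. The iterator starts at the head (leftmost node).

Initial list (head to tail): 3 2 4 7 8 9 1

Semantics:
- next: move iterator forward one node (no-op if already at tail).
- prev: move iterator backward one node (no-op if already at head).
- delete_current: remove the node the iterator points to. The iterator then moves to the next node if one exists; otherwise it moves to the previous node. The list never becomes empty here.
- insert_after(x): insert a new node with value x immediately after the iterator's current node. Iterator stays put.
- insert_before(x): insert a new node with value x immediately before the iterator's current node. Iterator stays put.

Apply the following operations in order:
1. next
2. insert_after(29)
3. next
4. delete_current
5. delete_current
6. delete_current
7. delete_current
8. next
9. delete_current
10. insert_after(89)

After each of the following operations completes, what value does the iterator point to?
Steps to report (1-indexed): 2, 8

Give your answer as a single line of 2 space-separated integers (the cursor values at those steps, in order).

After 1 (next): list=[3, 2, 4, 7, 8, 9, 1] cursor@2
After 2 (insert_after(29)): list=[3, 2, 29, 4, 7, 8, 9, 1] cursor@2
After 3 (next): list=[3, 2, 29, 4, 7, 8, 9, 1] cursor@29
After 4 (delete_current): list=[3, 2, 4, 7, 8, 9, 1] cursor@4
After 5 (delete_current): list=[3, 2, 7, 8, 9, 1] cursor@7
After 6 (delete_current): list=[3, 2, 8, 9, 1] cursor@8
After 7 (delete_current): list=[3, 2, 9, 1] cursor@9
After 8 (next): list=[3, 2, 9, 1] cursor@1
After 9 (delete_current): list=[3, 2, 9] cursor@9
After 10 (insert_after(89)): list=[3, 2, 9, 89] cursor@9

Answer: 2 1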